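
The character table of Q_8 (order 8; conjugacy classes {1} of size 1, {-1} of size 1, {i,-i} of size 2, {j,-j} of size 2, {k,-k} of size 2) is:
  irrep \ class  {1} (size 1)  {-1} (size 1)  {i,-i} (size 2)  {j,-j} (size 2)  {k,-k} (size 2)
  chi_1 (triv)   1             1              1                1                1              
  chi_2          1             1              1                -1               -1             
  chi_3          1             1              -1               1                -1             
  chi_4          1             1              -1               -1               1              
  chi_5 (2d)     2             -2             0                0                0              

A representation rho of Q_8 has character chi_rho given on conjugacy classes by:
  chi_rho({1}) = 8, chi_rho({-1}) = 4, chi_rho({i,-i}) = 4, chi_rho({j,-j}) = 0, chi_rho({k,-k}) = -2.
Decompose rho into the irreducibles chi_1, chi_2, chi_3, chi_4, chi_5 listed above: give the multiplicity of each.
Multiplicities: chi_1: 2, chi_2: 3, chi_3: 1, chi_4: 0, chi_5: 1.

Justification: Use <chi_rho, chi> = (1/|G|) sum_C |C| * chi_rho(C) * conj(chi(C)) with |G| = 8 for each irreducible chi in the table:
  <chi_rho, chi_1> = (1/8)[1*(8)*conj(1) + 1*(4)*conj(1) + 2*(4)*conj(1) + 2*(0)*conj(1) + 2*(-2)*conj(1)]
      = (1/8)[(8) + (4) + (8) + (0) + (-4)] = 16/8 = 2
  <chi_rho, chi_2> = (1/8)[1*(8)*conj(1) + 1*(4)*conj(1) + 2*(4)*conj(1) + 2*(0)*conj(-1) + 2*(-2)*conj(-1)]
      = (1/8)[(8) + (4) + (8) + (0) + (4)] = 24/8 = 3
  <chi_rho, chi_3> = (1/8)[1*(8)*conj(1) + 1*(4)*conj(1) + 2*(4)*conj(-1) + 2*(0)*conj(1) + 2*(-2)*conj(-1)]
      = (1/8)[(8) + (4) + (-8) + (0) + (4)] = 8/8 = 1
  <chi_rho, chi_4> = (1/8)[1*(8)*conj(1) + 1*(4)*conj(1) + 2*(4)*conj(-1) + 2*(0)*conj(-1) + 2*(-2)*conj(1)]
      = (1/8)[(8) + (4) + (-8) + (0) + (-4)] = 0/8 = 0
  <chi_rho, chi_5> = (1/8)[1*(8)*conj(2) + 1*(4)*conj(-2) + 2*(4)*conj(0) + 2*(0)*conj(0) + 2*(-2)*conj(0)]
      = (1/8)[(16) + (-8) + (0) + (0) + (0)] = 8/8 = 1
Dimension check: dim(rho) = sum (mult * dim) = 2*1 + 3*1 + 1*1 + 0*1 + 1*2 = 8 = chi_rho(e) = 8.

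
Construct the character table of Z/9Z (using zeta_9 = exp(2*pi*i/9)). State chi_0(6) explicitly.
Character table of Z/9Z (irreps indexed chi_0,...,chi_8 with chi_k(m) = zeta_9^(k*m), zeta_9 = exp(2*pi*i/9)):
  irrep \ class  {0} (size 1)  {1} (size 1)    {2} (size 1)    {3} (size 1)    {4} (size 1)    {5} (size 1)    {6} (size 1)    {7} (size 1)    {8} (size 1)  
  chi_0          1             1               1               1               1               1               1               1               1             
  chi_1          1             exp(2*I*pi/9)   exp(4*I*pi/9)   exp(2*I*pi/3)   exp(8*I*pi/9)   exp(-8*I*pi/9)  exp(-2*I*pi/3)  exp(-4*I*pi/9)  exp(-2*I*pi/9)
  chi_2          1             exp(4*I*pi/9)   exp(8*I*pi/9)   exp(-2*I*pi/3)  exp(-2*I*pi/9)  exp(2*I*pi/9)   exp(2*I*pi/3)   exp(-8*I*pi/9)  exp(-4*I*pi/9)
  chi_3          1             exp(2*I*pi/3)   exp(-2*I*pi/3)  1               exp(2*I*pi/3)   exp(-2*I*pi/3)  1               exp(2*I*pi/3)   exp(-2*I*pi/3)
  chi_4          1             exp(8*I*pi/9)   exp(-2*I*pi/9)  exp(2*I*pi/3)   exp(-4*I*pi/9)  exp(4*I*pi/9)   exp(-2*I*pi/3)  exp(2*I*pi/9)   exp(-8*I*pi/9)
  chi_5          1             exp(-8*I*pi/9)  exp(2*I*pi/9)   exp(-2*I*pi/3)  exp(4*I*pi/9)   exp(-4*I*pi/9)  exp(2*I*pi/3)   exp(-2*I*pi/9)  exp(8*I*pi/9) 
  chi_6          1             exp(-2*I*pi/3)  exp(2*I*pi/3)   1               exp(-2*I*pi/3)  exp(2*I*pi/3)   1               exp(-2*I*pi/3)  exp(2*I*pi/3) 
  chi_7          1             exp(-4*I*pi/9)  exp(-8*I*pi/9)  exp(2*I*pi/3)   exp(2*I*pi/9)   exp(-2*I*pi/9)  exp(-2*I*pi/3)  exp(8*I*pi/9)   exp(4*I*pi/9) 
  chi_8          1             exp(-2*I*pi/9)  exp(-4*I*pi/9)  exp(-2*I*pi/3)  exp(-8*I*pi/9)  exp(8*I*pi/9)   exp(2*I*pi/3)   exp(4*I*pi/9)   exp(2*I*pi/9) 

Spot check: chi_0(6) = zeta_9^(0*6) = zeta_9^0 = 1.

Argument: Z/9Z is abelian, so all 9 irreducible complex representations are 1-dimensional. They are given by chi_k(m) = zeta_9^(k*m) for k = 0,...,8. Row orthogonality: sum_m chi_k(m) conj(chi_l(m)) = 9 * [k = l].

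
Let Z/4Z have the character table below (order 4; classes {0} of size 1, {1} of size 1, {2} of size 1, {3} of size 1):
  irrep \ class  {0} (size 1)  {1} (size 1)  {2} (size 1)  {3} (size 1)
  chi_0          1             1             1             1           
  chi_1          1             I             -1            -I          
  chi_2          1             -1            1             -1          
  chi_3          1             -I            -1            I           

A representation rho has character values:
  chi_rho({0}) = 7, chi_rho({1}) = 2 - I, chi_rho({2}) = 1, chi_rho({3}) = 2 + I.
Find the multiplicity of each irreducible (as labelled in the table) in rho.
Multiplicities: chi_0: 3, chi_1: 1, chi_2: 1, chi_3: 2.

Solution. Use <chi_rho, chi> = (1/|G|) sum_C |C| * chi_rho(C) * conj(chi(C)) with |G| = 4 for each irreducible chi in the table:
  <chi_rho, chi_0> = (1/4)[1*(7)*conj(1) + 1*(2 - I)*conj(1) + 1*(1)*conj(1) + 1*(2 + I)*conj(1)]
      = (1/4)[(7) + (2 - I) + (1) + (2 + I)] = 12/4 = 3
  <chi_rho, chi_1> = (1/4)[1*(7)*conj(1) + 1*(2 - I)*conj(I) + 1*(1)*conj(-1) + 1*(2 + I)*conj(-I)]
      = (1/4)[(7) + (-1 - 2*I) + (-1) + (-1 + 2*I)] = 4/4 = 1
  <chi_rho, chi_2> = (1/4)[1*(7)*conj(1) + 1*(2 - I)*conj(-1) + 1*(1)*conj(1) + 1*(2 + I)*conj(-1)]
      = (1/4)[(7) + (-2 + I) + (1) + (-2 - I)] = 4/4 = 1
  <chi_rho, chi_3> = (1/4)[1*(7)*conj(1) + 1*(2 - I)*conj(-I) + 1*(1)*conj(-1) + 1*(2 + I)*conj(I)]
      = (1/4)[(7) + (1 + 2*I) + (-1) + (1 - 2*I)] = 8/4 = 2
(Exp terms are combined using exp(i*s)*conj(exp(i*t)) = exp(i*(s-t)), and sums of them are collapsed using the identity that for every m > 1 the m distinct m-th roots of unity sum to 0, e.g. 1 + exp(2*I*pi/3) + exp(-2*I*pi/3) = 0.)
Dimension check: dim(rho) = sum (mult * dim) = 3*1 + 1*1 + 1*1 + 2*1 = 7 = chi_rho(e) = 7.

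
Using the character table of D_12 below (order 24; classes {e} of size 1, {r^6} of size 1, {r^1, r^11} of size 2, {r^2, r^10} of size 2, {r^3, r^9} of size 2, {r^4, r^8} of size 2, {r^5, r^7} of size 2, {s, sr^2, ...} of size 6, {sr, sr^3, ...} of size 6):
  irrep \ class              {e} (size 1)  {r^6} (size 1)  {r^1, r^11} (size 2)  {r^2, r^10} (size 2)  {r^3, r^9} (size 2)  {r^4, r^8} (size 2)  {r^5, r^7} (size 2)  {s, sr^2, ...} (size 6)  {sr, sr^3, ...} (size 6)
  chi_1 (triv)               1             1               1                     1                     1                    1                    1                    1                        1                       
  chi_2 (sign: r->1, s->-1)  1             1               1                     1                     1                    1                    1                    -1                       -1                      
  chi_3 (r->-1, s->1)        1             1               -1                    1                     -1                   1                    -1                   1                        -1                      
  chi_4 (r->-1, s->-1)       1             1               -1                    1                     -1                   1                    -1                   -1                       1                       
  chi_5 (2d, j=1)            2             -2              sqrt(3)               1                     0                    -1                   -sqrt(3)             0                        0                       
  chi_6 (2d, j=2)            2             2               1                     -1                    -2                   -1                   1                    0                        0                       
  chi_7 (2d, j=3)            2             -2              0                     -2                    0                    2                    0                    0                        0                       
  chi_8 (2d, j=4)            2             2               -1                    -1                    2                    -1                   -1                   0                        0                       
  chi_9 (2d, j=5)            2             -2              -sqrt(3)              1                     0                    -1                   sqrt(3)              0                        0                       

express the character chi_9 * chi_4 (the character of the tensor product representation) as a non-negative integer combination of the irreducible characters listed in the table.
chi_9 tensor chi_4 = chi_5 (all other irreducibles have multiplicity 0).

Working: The character of a tensor product is the pointwise product (chi_9 * chi_4)(C) = chi_9(C) * chi_4(C):
  {e}: (2)*(1), {r^6}: (-2)*(1), {r^1, r^11}: (-sqrt(3))*(-1), {r^2, r^10}: (1)*(1), {r^3, r^9}: (0)*(-1), {r^4, r^8}: (-1)*(1), {r^5, r^7}: (sqrt(3))*(-1), {s, sr^2, ...}: (0)*(-1), {sr, sr^3, ...}: (0)*(1)
so (chi_9 * chi_4) takes values
  {e} -> 2, {r^6} -> -2, {r^1, r^11} -> sqrt(3), {r^2, r^10} -> 1, {r^3, r^9} -> 0, {r^4, r^8} -> -1, {r^5, r^7} -> -sqrt(3), {s, sr^2, ...} -> 0, {sr, sr^3, ...} -> 0.
Now take the inner product of this character with each irreducible chi from the table, <chi_9*chi_4, chi> = (1/24) sum_C |C| (chi_9*chi_4)(C) conj(chi(C)):
  <chi_9*chi_4, chi_1> = (1/24)[1*(2)*conj(1) + 1*(-2)*conj(1) + 2*(sqrt(3))*conj(1) + 2*(1)*conj(1) + 2*(0)*conj(1) + 2*(-1)*conj(1) + 2*(-sqrt(3))*conj(1) + 6*(0)*conj(1) + 6*(0)*conj(1)]
      = (1/24)[(2) + (-2) + (2*sqrt(3)) + (2) + (0) + (-2) + (-2*sqrt(3)) + (0) + (0)] = 0/24 = 0
  <chi_9*chi_4, chi_2> = (1/24)[1*(2)*conj(1) + 1*(-2)*conj(1) + 2*(sqrt(3))*conj(1) + 2*(1)*conj(1) + 2*(0)*conj(1) + 2*(-1)*conj(1) + 2*(-sqrt(3))*conj(1) + 6*(0)*conj(-1) + 6*(0)*conj(-1)]
      = (1/24)[(2) + (-2) + (2*sqrt(3)) + (2) + (0) + (-2) + (-2*sqrt(3)) + (0) + (0)] = 0/24 = 0
  <chi_9*chi_4, chi_3> = (1/24)[1*(2)*conj(1) + 1*(-2)*conj(1) + 2*(sqrt(3))*conj(-1) + 2*(1)*conj(1) + 2*(0)*conj(-1) + 2*(-1)*conj(1) + 2*(-sqrt(3))*conj(-1) + 6*(0)*conj(1) + 6*(0)*conj(-1)]
      = (1/24)[(2) + (-2) + (-2*sqrt(3)) + (2) + (0) + (-2) + (2*sqrt(3)) + (0) + (0)] = 0/24 = 0
  <chi_9*chi_4, chi_4> = (1/24)[1*(2)*conj(1) + 1*(-2)*conj(1) + 2*(sqrt(3))*conj(-1) + 2*(1)*conj(1) + 2*(0)*conj(-1) + 2*(-1)*conj(1) + 2*(-sqrt(3))*conj(-1) + 6*(0)*conj(-1) + 6*(0)*conj(1)]
      = (1/24)[(2) + (-2) + (-2*sqrt(3)) + (2) + (0) + (-2) + (2*sqrt(3)) + (0) + (0)] = 0/24 = 0
  <chi_9*chi_4, chi_5> = (1/24)[1*(2)*conj(2) + 1*(-2)*conj(-2) + 2*(sqrt(3))*conj(sqrt(3)) + 2*(1)*conj(1) + 2*(0)*conj(0) + 2*(-1)*conj(-1) + 2*(-sqrt(3))*conj(-sqrt(3)) + 6*(0)*conj(0) + 6*(0)*conj(0)]
      = (1/24)[(4) + (4) + (6) + (2) + (0) + (2) + (6) + (0) + (0)] = 24/24 = 1
  <chi_9*chi_4, chi_6> = (1/24)[1*(2)*conj(2) + 1*(-2)*conj(2) + 2*(sqrt(3))*conj(1) + 2*(1)*conj(-1) + 2*(0)*conj(-2) + 2*(-1)*conj(-1) + 2*(-sqrt(3))*conj(1) + 6*(0)*conj(0) + 6*(0)*conj(0)]
      = (1/24)[(4) + (-4) + (2*sqrt(3)) + (-2) + (0) + (2) + (-2*sqrt(3)) + (0) + (0)] = 0/24 = 0
  <chi_9*chi_4, chi_7> = (1/24)[1*(2)*conj(2) + 1*(-2)*conj(-2) + 2*(sqrt(3))*conj(0) + 2*(1)*conj(-2) + 2*(0)*conj(0) + 2*(-1)*conj(2) + 2*(-sqrt(3))*conj(0) + 6*(0)*conj(0) + 6*(0)*conj(0)]
      = (1/24)[(4) + (4) + (0) + (-4) + (0) + (-4) + (0) + (0) + (0)] = 0/24 = 0
  <chi_9*chi_4, chi_8> = (1/24)[1*(2)*conj(2) + 1*(-2)*conj(2) + 2*(sqrt(3))*conj(-1) + 2*(1)*conj(-1) + 2*(0)*conj(2) + 2*(-1)*conj(-1) + 2*(-sqrt(3))*conj(-1) + 6*(0)*conj(0) + 6*(0)*conj(0)]
      = (1/24)[(4) + (-4) + (-2*sqrt(3)) + (-2) + (0) + (2) + (2*sqrt(3)) + (0) + (0)] = 0/24 = 0
  <chi_9*chi_4, chi_9> = (1/24)[1*(2)*conj(2) + 1*(-2)*conj(-2) + 2*(sqrt(3))*conj(-sqrt(3)) + 2*(1)*conj(1) + 2*(0)*conj(0) + 2*(-1)*conj(-1) + 2*(-sqrt(3))*conj(sqrt(3)) + 6*(0)*conj(0) + 6*(0)*conj(0)]
      = (1/24)[(4) + (4) + (-6) + (2) + (0) + (2) + (-6) + (0) + (0)] = 0/24 = 0
Hence the multiplicities are chi_5: 1. Dimension check: dim(chi_9)*dim(chi_4) = 2*1 = 2 and sum (mult * dim) = 1*2 = 2.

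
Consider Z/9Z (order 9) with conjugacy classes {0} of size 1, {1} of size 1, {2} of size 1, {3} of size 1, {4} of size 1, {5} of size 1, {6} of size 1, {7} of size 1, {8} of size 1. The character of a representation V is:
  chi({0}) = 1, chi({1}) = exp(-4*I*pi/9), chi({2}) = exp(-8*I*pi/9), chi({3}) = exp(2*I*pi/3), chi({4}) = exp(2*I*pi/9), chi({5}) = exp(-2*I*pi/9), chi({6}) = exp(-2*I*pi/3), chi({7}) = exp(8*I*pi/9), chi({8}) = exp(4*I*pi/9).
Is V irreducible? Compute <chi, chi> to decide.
Irreducible: <chi, chi> = 1.

Why: <chi, chi> = (1/|G|) sum_C |C| * |chi(C)|^2 = (1/9)[1*|1|^2 + 1*|exp(-4*I*pi/9)|^2 + 1*|exp(-8*I*pi/9)|^2 + 1*|exp(2*I*pi/3)|^2 + 1*|exp(2*I*pi/9)|^2 + 1*|exp(-2*I*pi/9)|^2 + 1*|exp(-2*I*pi/3)|^2 + 1*|exp(8*I*pi/9)|^2 + 1*|exp(4*I*pi/9)|^2]
  = (1/9)[(1) + (1) + (1) + (1) + (1) + (1) + (1) + (1) + (1)] = 9/9 = 1.
(Exp terms are combined using exp(i*s)*conj(exp(i*t)) = exp(i*(s-t)), and sums of them are collapsed using the identity that for every m > 1 the m distinct m-th roots of unity sum to 0, e.g. 1 + exp(2*I*pi/3) + exp(-2*I*pi/3) = 0.)
A character is irreducible iff <chi, chi> = 1, so this representation is irreducible.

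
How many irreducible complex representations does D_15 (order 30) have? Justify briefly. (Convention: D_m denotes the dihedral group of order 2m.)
9

Why: The number of irreducible complex representations of a finite group equals its number of conjugacy classes. D_15 has 9 conjugacy classes ((n+3)/2 for n odd), so D_15 (order 30) has exactly 9 irreducible complex representations.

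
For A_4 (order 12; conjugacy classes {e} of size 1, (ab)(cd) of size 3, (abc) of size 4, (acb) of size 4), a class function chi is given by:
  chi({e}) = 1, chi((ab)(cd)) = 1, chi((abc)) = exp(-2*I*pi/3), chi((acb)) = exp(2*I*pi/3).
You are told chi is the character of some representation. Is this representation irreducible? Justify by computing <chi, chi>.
Irreducible: <chi, chi> = 1.

Argument: <chi, chi> = (1/|G|) sum_C |C| * |chi(C)|^2 = (1/12)[1*|1|^2 + 3*|1|^2 + 4*|exp(-2*I*pi/3)|^2 + 4*|exp(2*I*pi/3)|^2]
  = (1/12)[(1) + (3) + (4) + (4)] = 12/12 = 1.
(Exp terms are combined using exp(i*s)*conj(exp(i*t)) = exp(i*(s-t)), and sums of them are collapsed using the identity that for every m > 1 the m distinct m-th roots of unity sum to 0, e.g. 1 + exp(2*I*pi/3) + exp(-2*I*pi/3) = 0.)
A character is irreducible iff <chi, chi> = 1, so this representation is irreducible.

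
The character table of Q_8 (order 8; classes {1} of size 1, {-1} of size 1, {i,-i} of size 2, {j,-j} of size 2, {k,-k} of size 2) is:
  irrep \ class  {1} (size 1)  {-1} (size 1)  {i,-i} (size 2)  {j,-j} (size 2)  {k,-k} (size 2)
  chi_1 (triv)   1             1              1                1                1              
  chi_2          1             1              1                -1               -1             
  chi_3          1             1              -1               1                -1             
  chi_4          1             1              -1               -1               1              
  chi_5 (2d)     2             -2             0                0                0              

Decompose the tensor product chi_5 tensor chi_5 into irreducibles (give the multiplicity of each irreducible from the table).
chi_5 tensor chi_5 = chi_1 + chi_2 + chi_3 + chi_4 (all other irreducibles have multiplicity 0).

Argument: The character of a tensor product is the pointwise product (chi_5 * chi_5)(C) = chi_5(C) * chi_5(C):
  {1}: (2)*(2), {-1}: (-2)*(-2), {i,-i}: (0)*(0), {j,-j}: (0)*(0), {k,-k}: (0)*(0)
so (chi_5 * chi_5) takes values
  {1} -> 4, {-1} -> 4, {i,-i} -> 0, {j,-j} -> 0, {k,-k} -> 0.
Now take the inner product of this character with each irreducible chi from the table, <chi_5*chi_5, chi> = (1/8) sum_C |C| (chi_5*chi_5)(C) conj(chi(C)):
  <chi_5*chi_5, chi_1> = (1/8)[1*(4)*conj(1) + 1*(4)*conj(1) + 2*(0)*conj(1) + 2*(0)*conj(1) + 2*(0)*conj(1)]
      = (1/8)[(4) + (4) + (0) + (0) + (0)] = 8/8 = 1
  <chi_5*chi_5, chi_2> = (1/8)[1*(4)*conj(1) + 1*(4)*conj(1) + 2*(0)*conj(1) + 2*(0)*conj(-1) + 2*(0)*conj(-1)]
      = (1/8)[(4) + (4) + (0) + (0) + (0)] = 8/8 = 1
  <chi_5*chi_5, chi_3> = (1/8)[1*(4)*conj(1) + 1*(4)*conj(1) + 2*(0)*conj(-1) + 2*(0)*conj(1) + 2*(0)*conj(-1)]
      = (1/8)[(4) + (4) + (0) + (0) + (0)] = 8/8 = 1
  <chi_5*chi_5, chi_4> = (1/8)[1*(4)*conj(1) + 1*(4)*conj(1) + 2*(0)*conj(-1) + 2*(0)*conj(-1) + 2*(0)*conj(1)]
      = (1/8)[(4) + (4) + (0) + (0) + (0)] = 8/8 = 1
  <chi_5*chi_5, chi_5> = (1/8)[1*(4)*conj(2) + 1*(4)*conj(-2) + 2*(0)*conj(0) + 2*(0)*conj(0) + 2*(0)*conj(0)]
      = (1/8)[(8) + (-8) + (0) + (0) + (0)] = 0/8 = 0
Hence the multiplicities are chi_1: 1, chi_2: 1, chi_3: 1, chi_4: 1. Dimension check: dim(chi_5)*dim(chi_5) = 2*2 = 4 and sum (mult * dim) = 1*1 + 1*1 + 1*1 + 1*1 = 4.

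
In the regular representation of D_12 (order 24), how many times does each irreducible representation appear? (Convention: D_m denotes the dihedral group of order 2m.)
Each irreducible V_i of dimension d_i appears with multiplicity d_i, i.e. rho_reg = (direct sum over all irreducibles V_i) d_i V_i. The irreducible dimensions for D_12 are 1, 1, 1, 1, 2, 2, 2, 2, 2: 4 irreducibles of dimension 1, each with multiplicity 1; 5 irreducibles of dimension 2, each with multiplicity 2. Total dimension 4*1*1 + 5*2*2 = 24 = |G|.

Working: General theorem: in the regular representation of a finite group G, each irreducible appears with multiplicity equal to its dimension. Check: dim(rho_reg) = sum d_i^2 = 1 + 1 + 1 + 1 + 4 + 4 + 4 + 4 + 4 = 24 = |G|.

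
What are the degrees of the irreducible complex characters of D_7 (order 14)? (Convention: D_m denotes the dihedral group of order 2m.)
Dimensions: 1, 1, 2, 2, 2

Why: There are 5 irreducibles (= number of conjugacy classes). Their dimensions d_i satisfy sum d_i^2 = |G| = 14: 1 + 1 + 4 + 4 + 4 = 14.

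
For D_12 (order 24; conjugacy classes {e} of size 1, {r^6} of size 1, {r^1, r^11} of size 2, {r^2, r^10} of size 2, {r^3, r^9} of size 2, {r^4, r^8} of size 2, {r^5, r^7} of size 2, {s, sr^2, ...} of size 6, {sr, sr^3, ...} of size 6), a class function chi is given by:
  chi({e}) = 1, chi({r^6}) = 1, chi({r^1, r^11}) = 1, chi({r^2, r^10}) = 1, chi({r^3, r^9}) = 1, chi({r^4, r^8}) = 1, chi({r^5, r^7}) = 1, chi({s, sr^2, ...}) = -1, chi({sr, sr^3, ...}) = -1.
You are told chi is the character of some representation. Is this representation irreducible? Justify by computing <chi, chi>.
Irreducible: <chi, chi> = 1.

Working: <chi, chi> = (1/|G|) sum_C |C| * |chi(C)|^2 = (1/24)[1*|1|^2 + 1*|1|^2 + 2*|1|^2 + 2*|1|^2 + 2*|1|^2 + 2*|1|^2 + 2*|1|^2 + 6*|-1|^2 + 6*|-1|^2]
  = (1/24)[(1) + (1) + (2) + (2) + (2) + (2) + (2) + (6) + (6)] = 24/24 = 1.
A character is irreducible iff <chi, chi> = 1, so this representation is irreducible.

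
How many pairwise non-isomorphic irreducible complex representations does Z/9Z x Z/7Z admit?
63

Justification: The number of irreducible complex representations of a finite group equals its number of conjugacy classes. Z/9Z x Z/7Z is abelian of order 63, so every element is its own conjugacy class: 63 classes, so Z/9Z x Z/7Z (order 63) has exactly 63 irreducible complex representations.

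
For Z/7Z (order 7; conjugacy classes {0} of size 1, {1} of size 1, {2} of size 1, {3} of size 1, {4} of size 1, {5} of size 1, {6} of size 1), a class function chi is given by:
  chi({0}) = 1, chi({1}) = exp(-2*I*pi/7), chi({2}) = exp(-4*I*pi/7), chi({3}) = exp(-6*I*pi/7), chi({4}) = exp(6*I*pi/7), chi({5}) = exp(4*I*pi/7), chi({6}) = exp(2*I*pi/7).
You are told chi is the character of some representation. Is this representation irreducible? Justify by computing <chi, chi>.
Irreducible: <chi, chi> = 1.

Derivation: <chi, chi> = (1/|G|) sum_C |C| * |chi(C)|^2 = (1/7)[1*|1|^2 + 1*|exp(-2*I*pi/7)|^2 + 1*|exp(-4*I*pi/7)|^2 + 1*|exp(-6*I*pi/7)|^2 + 1*|exp(6*I*pi/7)|^2 + 1*|exp(4*I*pi/7)|^2 + 1*|exp(2*I*pi/7)|^2]
  = (1/7)[(1) + (1) + (1) + (1) + (1) + (1) + (1)] = 7/7 = 1.
(Exp terms are combined using exp(i*s)*conj(exp(i*t)) = exp(i*(s-t)), and sums of them are collapsed using the identity that for every m > 1 the m distinct m-th roots of unity sum to 0, e.g. 1 + exp(2*I*pi/3) + exp(-2*I*pi/3) = 0.)
A character is irreducible iff <chi, chi> = 1, so this representation is irreducible.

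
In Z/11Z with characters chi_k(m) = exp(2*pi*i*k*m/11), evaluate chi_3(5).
chi_3(5) = zeta_11^15 = exp(8*I*pi/11)

Proof sketch: chi_3(5) = zeta_11^(3*5) = zeta_11^15. Since zeta_11^11 = 1, this equals zeta_11^4 = exp(2*pi*i*4/11) = exp(8*I*pi/11).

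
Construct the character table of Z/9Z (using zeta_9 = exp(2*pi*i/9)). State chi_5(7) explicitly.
Character table of Z/9Z (irreps indexed chi_0,...,chi_8 with chi_k(m) = zeta_9^(k*m), zeta_9 = exp(2*pi*i/9)):
  irrep \ class  {0} (size 1)  {1} (size 1)    {2} (size 1)    {3} (size 1)    {4} (size 1)    {5} (size 1)    {6} (size 1)    {7} (size 1)    {8} (size 1)  
  chi_0          1             1               1               1               1               1               1               1               1             
  chi_1          1             exp(2*I*pi/9)   exp(4*I*pi/9)   exp(2*I*pi/3)   exp(8*I*pi/9)   exp(-8*I*pi/9)  exp(-2*I*pi/3)  exp(-4*I*pi/9)  exp(-2*I*pi/9)
  chi_2          1             exp(4*I*pi/9)   exp(8*I*pi/9)   exp(-2*I*pi/3)  exp(-2*I*pi/9)  exp(2*I*pi/9)   exp(2*I*pi/3)   exp(-8*I*pi/9)  exp(-4*I*pi/9)
  chi_3          1             exp(2*I*pi/3)   exp(-2*I*pi/3)  1               exp(2*I*pi/3)   exp(-2*I*pi/3)  1               exp(2*I*pi/3)   exp(-2*I*pi/3)
  chi_4          1             exp(8*I*pi/9)   exp(-2*I*pi/9)  exp(2*I*pi/3)   exp(-4*I*pi/9)  exp(4*I*pi/9)   exp(-2*I*pi/3)  exp(2*I*pi/9)   exp(-8*I*pi/9)
  chi_5          1             exp(-8*I*pi/9)  exp(2*I*pi/9)   exp(-2*I*pi/3)  exp(4*I*pi/9)   exp(-4*I*pi/9)  exp(2*I*pi/3)   exp(-2*I*pi/9)  exp(8*I*pi/9) 
  chi_6          1             exp(-2*I*pi/3)  exp(2*I*pi/3)   1               exp(-2*I*pi/3)  exp(2*I*pi/3)   1               exp(-2*I*pi/3)  exp(2*I*pi/3) 
  chi_7          1             exp(-4*I*pi/9)  exp(-8*I*pi/9)  exp(2*I*pi/3)   exp(2*I*pi/9)   exp(-2*I*pi/9)  exp(-2*I*pi/3)  exp(8*I*pi/9)   exp(4*I*pi/9) 
  chi_8          1             exp(-2*I*pi/9)  exp(-4*I*pi/9)  exp(-2*I*pi/3)  exp(-8*I*pi/9)  exp(8*I*pi/9)   exp(2*I*pi/3)   exp(4*I*pi/9)   exp(2*I*pi/9) 

Spot check: chi_5(7) = zeta_9^(5*7) = zeta_9^35 = exp(-2*I*pi/9).

Solution. Z/9Z is abelian, so all 9 irreducible complex representations are 1-dimensional. They are given by chi_k(m) = zeta_9^(k*m) for k = 0,...,8. Row orthogonality: sum_m chi_k(m) conj(chi_l(m)) = 9 * [k = l].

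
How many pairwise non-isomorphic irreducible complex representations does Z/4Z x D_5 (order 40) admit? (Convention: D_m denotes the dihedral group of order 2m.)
16

Derivation: The number of irreducible complex representations of a finite group equals its number of conjugacy classes. For a direct product, #classes(G x H) = #classes(G) * #classes(H). Z/4Z has 4 classes (abelian), D_5 has 4 classes, so 4 * 4 = 16, so Z/4Z x D_5 (order 40) has exactly 16 irreducible complex representations.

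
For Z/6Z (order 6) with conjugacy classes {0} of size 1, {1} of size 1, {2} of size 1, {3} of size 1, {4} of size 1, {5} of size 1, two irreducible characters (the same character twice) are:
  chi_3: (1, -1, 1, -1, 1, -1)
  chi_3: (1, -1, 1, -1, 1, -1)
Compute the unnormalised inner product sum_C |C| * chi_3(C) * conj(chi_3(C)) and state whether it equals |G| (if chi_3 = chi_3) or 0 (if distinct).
Sum = 6 = |G| = 6; so <chi_3, chi_3> = 1 (norm-1 confirms irreducibility).

Working: Compute term by term over conjugacy classes (|C| * chi_3(C) * conj(chi_3(C))):
  1*(1)*conj(1) + 1*(-1)*conj(-1) + 1*(1)*conj(1) + 1*(-1)*conj(-1) + 1*(1)*conj(1) + 1*(-1)*conj(-1)
  = (1) + (1) + (1) + (1) + (1) + (1)
  = 6.
(Exp terms are combined using exp(i*s)*conj(exp(i*t)) = exp(i*(s-t)), and sums of them are collapsed using the identity that for every m > 1 the m distinct m-th roots of unity sum to 0, e.g. 1 + exp(2*I*pi/3) + exp(-2*I*pi/3) = 0.)
Dividing by |G| = 6 gives 6/6 = 1, matching the row-orthogonality relation <chi_3, chi_3> = [chi_3 = chi_3].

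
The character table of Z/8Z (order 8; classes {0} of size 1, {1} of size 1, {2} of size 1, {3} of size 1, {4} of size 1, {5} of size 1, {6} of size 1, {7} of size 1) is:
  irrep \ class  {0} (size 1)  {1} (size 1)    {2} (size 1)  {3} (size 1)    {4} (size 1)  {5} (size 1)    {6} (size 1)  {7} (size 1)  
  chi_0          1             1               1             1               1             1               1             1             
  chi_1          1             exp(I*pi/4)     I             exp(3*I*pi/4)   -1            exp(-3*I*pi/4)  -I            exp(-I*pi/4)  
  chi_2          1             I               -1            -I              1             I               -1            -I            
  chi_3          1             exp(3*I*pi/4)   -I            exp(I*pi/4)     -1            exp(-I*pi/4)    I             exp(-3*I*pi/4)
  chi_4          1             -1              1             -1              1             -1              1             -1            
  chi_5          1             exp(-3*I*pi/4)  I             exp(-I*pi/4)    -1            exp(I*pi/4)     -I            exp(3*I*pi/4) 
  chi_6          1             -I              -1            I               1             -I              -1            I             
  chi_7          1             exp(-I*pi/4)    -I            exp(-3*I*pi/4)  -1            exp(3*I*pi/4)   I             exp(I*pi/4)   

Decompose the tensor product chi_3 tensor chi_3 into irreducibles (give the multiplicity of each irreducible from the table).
chi_3 tensor chi_3 = chi_6 (all other irreducibles have multiplicity 0).

Solution. The character of a tensor product is the pointwise product (chi_3 * chi_3)(C) = chi_3(C) * chi_3(C):
  {0}: (1)*(1), {1}: (exp(3*I*pi/4))*(exp(3*I*pi/4)), {2}: (-I)*(-I), {3}: (exp(I*pi/4))*(exp(I*pi/4)), {4}: (-1)*(-1), {5}: (exp(-I*pi/4))*(exp(-I*pi/4)), {6}: (I)*(I), {7}: (exp(-3*I*pi/4))*(exp(-3*I*pi/4))
so (chi_3 * chi_3) takes values
  {0} -> 1, {1} -> -I, {2} -> -1, {3} -> I, {4} -> 1, {5} -> -I, {6} -> -1, {7} -> I.
Now take the inner product of this character with each irreducible chi from the table, <chi_3*chi_3, chi> = (1/8) sum_C |C| (chi_3*chi_3)(C) conj(chi(C)):
  <chi_3*chi_3, chi_0> = (1/8)[1*(1)*conj(1) + 1*(-I)*conj(1) + 1*(-1)*conj(1) + 1*(I)*conj(1) + 1*(1)*conj(1) + 1*(-I)*conj(1) + 1*(-1)*conj(1) + 1*(I)*conj(1)]
      = (1/8)[(1) + (-I) + (-1) + (I) + (1) + (-I) + (-1) + (I)] = 0/8 = 0
  <chi_3*chi_3, chi_1> = (1/8)[1*(1)*conj(1) + 1*(-I)*conj(exp(I*pi/4)) + 1*(-1)*conj(I) + 1*(I)*conj(exp(3*I*pi/4)) + 1*(1)*conj(-1) + 1*(-I)*conj(exp(-3*I*pi/4)) + 1*(-1)*conj(-I) + 1*(I)*conj(exp(-I*pi/4))]
      = (1/8)[(1) + (-exp(I*pi/4)) + (I) + (exp(-I*pi/4)) + (-1) + (-exp(-3*I*pi/4)) + (-I) + (exp(3*I*pi/4))] = 0/8 = 0
  <chi_3*chi_3, chi_2> = (1/8)[1*(1)*conj(1) + 1*(-I)*conj(I) + 1*(-1)*conj(-1) + 1*(I)*conj(-I) + 1*(1)*conj(1) + 1*(-I)*conj(I) + 1*(-1)*conj(-1) + 1*(I)*conj(-I)]
      = (1/8)[(1) + (-1) + (1) + (-1) + (1) + (-1) + (1) + (-1)] = 0/8 = 0
  <chi_3*chi_3, chi_3> = (1/8)[1*(1)*conj(1) + 1*(-I)*conj(exp(3*I*pi/4)) + 1*(-1)*conj(-I) + 1*(I)*conj(exp(I*pi/4)) + 1*(1)*conj(-1) + 1*(-I)*conj(exp(-I*pi/4)) + 1*(-1)*conj(I) + 1*(I)*conj(exp(-3*I*pi/4))]
      = (1/8)[(1) + (-exp(-I*pi/4)) + (-I) + (exp(I*pi/4)) + (-1) + (-exp(3*I*pi/4)) + (I) + (exp(-3*I*pi/4))] = 0/8 = 0
  <chi_3*chi_3, chi_4> = (1/8)[1*(1)*conj(1) + 1*(-I)*conj(-1) + 1*(-1)*conj(1) + 1*(I)*conj(-1) + 1*(1)*conj(1) + 1*(-I)*conj(-1) + 1*(-1)*conj(1) + 1*(I)*conj(-1)]
      = (1/8)[(1) + (I) + (-1) + (-I) + (1) + (I) + (-1) + (-I)] = 0/8 = 0
  <chi_3*chi_3, chi_5> = (1/8)[1*(1)*conj(1) + 1*(-I)*conj(exp(-3*I*pi/4)) + 1*(-1)*conj(I) + 1*(I)*conj(exp(-I*pi/4)) + 1*(1)*conj(-1) + 1*(-I)*conj(exp(I*pi/4)) + 1*(-1)*conj(-I) + 1*(I)*conj(exp(3*I*pi/4))]
      = (1/8)[(1) + (-exp(-3*I*pi/4)) + (I) + (exp(3*I*pi/4)) + (-1) + (-exp(I*pi/4)) + (-I) + (exp(-I*pi/4))] = 0/8 = 0
  <chi_3*chi_3, chi_6> = (1/8)[1*(1)*conj(1) + 1*(-I)*conj(-I) + 1*(-1)*conj(-1) + 1*(I)*conj(I) + 1*(1)*conj(1) + 1*(-I)*conj(-I) + 1*(-1)*conj(-1) + 1*(I)*conj(I)]
      = (1/8)[(1) + (1) + (1) + (1) + (1) + (1) + (1) + (1)] = 8/8 = 1
  <chi_3*chi_3, chi_7> = (1/8)[1*(1)*conj(1) + 1*(-I)*conj(exp(-I*pi/4)) + 1*(-1)*conj(-I) + 1*(I)*conj(exp(-3*I*pi/4)) + 1*(1)*conj(-1) + 1*(-I)*conj(exp(3*I*pi/4)) + 1*(-1)*conj(I) + 1*(I)*conj(exp(I*pi/4))]
      = (1/8)[(1) + (-exp(3*I*pi/4)) + (-I) + (exp(-3*I*pi/4)) + (-1) + (-exp(-I*pi/4)) + (I) + (exp(I*pi/4))] = 0/8 = 0
(Exp terms are combined using exp(i*s)*conj(exp(i*t)) = exp(i*(s-t)), and sums of them are collapsed using the identity that for every m > 1 the m distinct m-th roots of unity sum to 0, e.g. 1 + exp(2*I*pi/3) + exp(-2*I*pi/3) = 0.)
Hence the multiplicities are chi_6: 1. Dimension check: dim(chi_3)*dim(chi_3) = 1*1 = 1 and sum (mult * dim) = 1*1 = 1.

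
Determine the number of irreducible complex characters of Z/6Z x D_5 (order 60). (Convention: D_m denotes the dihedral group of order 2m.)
24

Working: The number of irreducible complex representations of a finite group equals its number of conjugacy classes. For a direct product, #classes(G x H) = #classes(G) * #classes(H). Z/6Z has 6 classes (abelian), D_5 has 4 classes, so 6 * 4 = 24, so Z/6Z x D_5 (order 60) has exactly 24 irreducible complex representations.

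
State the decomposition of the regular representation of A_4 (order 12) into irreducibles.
Each irreducible V_i of dimension d_i appears with multiplicity d_i, i.e. rho_reg = (direct sum over all irreducibles V_i) d_i V_i. The irreducible dimensions for A_4 are 1, 1, 1, 3: 3 irreducibles of dimension 1, each with multiplicity 1; 1 irreducible of dimension 3, with multiplicity 3. Total dimension 3*1*1 + 1*3*3 = 12 = |G|.

Explanation: General theorem: in the regular representation of a finite group G, each irreducible appears with multiplicity equal to its dimension. Check: dim(rho_reg) = sum d_i^2 = 1 + 1 + 1 + 9 = 12 = |G|.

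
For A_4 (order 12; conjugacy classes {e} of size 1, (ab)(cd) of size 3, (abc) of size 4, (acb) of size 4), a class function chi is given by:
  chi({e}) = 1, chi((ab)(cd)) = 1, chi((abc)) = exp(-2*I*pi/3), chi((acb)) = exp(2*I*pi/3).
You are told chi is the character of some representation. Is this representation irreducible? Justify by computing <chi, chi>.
Irreducible: <chi, chi> = 1.

Argument: <chi, chi> = (1/|G|) sum_C |C| * |chi(C)|^2 = (1/12)[1*|1|^2 + 3*|1|^2 + 4*|exp(-2*I*pi/3)|^2 + 4*|exp(2*I*pi/3)|^2]
  = (1/12)[(1) + (3) + (4) + (4)] = 12/12 = 1.
(Exp terms are combined using exp(i*s)*conj(exp(i*t)) = exp(i*(s-t)), and sums of them are collapsed using the identity that for every m > 1 the m distinct m-th roots of unity sum to 0, e.g. 1 + exp(2*I*pi/3) + exp(-2*I*pi/3) = 0.)
A character is irreducible iff <chi, chi> = 1, so this representation is irreducible.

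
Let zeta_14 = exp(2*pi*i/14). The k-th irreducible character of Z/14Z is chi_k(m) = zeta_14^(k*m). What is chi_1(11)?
chi_1(11) = zeta_14^11 = exp(-3*I*pi/7)

Proof sketch: chi_1(11) = zeta_14^(1*11) = zeta_14^11. Since zeta_14^14 = 1, this equals zeta_14^11 = exp(2*pi*i*11/14) = exp(-3*I*pi/7).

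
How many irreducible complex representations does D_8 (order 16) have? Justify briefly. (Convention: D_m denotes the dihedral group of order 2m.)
7

Reasoning: The number of irreducible complex representations of a finite group equals its number of conjugacy classes. D_8 has 7 conjugacy classes (n/2 + 3 for n even), so D_8 (order 16) has exactly 7 irreducible complex representations.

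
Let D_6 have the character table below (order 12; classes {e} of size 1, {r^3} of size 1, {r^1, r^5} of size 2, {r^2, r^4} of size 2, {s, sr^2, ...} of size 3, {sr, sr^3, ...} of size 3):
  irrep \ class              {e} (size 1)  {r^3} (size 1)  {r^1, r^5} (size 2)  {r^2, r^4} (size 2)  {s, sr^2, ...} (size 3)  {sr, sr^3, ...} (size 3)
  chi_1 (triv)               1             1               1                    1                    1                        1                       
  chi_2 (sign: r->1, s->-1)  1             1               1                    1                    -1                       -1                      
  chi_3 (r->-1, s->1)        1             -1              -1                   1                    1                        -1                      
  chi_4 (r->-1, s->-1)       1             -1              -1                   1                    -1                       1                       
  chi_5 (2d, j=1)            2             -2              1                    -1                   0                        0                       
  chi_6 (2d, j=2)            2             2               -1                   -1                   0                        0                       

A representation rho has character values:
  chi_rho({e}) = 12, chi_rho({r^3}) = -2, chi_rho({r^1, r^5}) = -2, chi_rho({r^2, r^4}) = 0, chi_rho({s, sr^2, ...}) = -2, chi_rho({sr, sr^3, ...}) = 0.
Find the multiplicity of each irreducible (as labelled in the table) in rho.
Multiplicities: chi_1: 0, chi_2: 1, chi_3: 1, chi_4: 2, chi_5: 2, chi_6: 2.

Why: Use <chi_rho, chi> = (1/|G|) sum_C |C| * chi_rho(C) * conj(chi(C)) with |G| = 12 for each irreducible chi in the table:
  <chi_rho, chi_1> = (1/12)[1*(12)*conj(1) + 1*(-2)*conj(1) + 2*(-2)*conj(1) + 2*(0)*conj(1) + 3*(-2)*conj(1) + 3*(0)*conj(1)]
      = (1/12)[(12) + (-2) + (-4) + (0) + (-6) + (0)] = 0/12 = 0
  <chi_rho, chi_2> = (1/12)[1*(12)*conj(1) + 1*(-2)*conj(1) + 2*(-2)*conj(1) + 2*(0)*conj(1) + 3*(-2)*conj(-1) + 3*(0)*conj(-1)]
      = (1/12)[(12) + (-2) + (-4) + (0) + (6) + (0)] = 12/12 = 1
  <chi_rho, chi_3> = (1/12)[1*(12)*conj(1) + 1*(-2)*conj(-1) + 2*(-2)*conj(-1) + 2*(0)*conj(1) + 3*(-2)*conj(1) + 3*(0)*conj(-1)]
      = (1/12)[(12) + (2) + (4) + (0) + (-6) + (0)] = 12/12 = 1
  <chi_rho, chi_4> = (1/12)[1*(12)*conj(1) + 1*(-2)*conj(-1) + 2*(-2)*conj(-1) + 2*(0)*conj(1) + 3*(-2)*conj(-1) + 3*(0)*conj(1)]
      = (1/12)[(12) + (2) + (4) + (0) + (6) + (0)] = 24/12 = 2
  <chi_rho, chi_5> = (1/12)[1*(12)*conj(2) + 1*(-2)*conj(-2) + 2*(-2)*conj(1) + 2*(0)*conj(-1) + 3*(-2)*conj(0) + 3*(0)*conj(0)]
      = (1/12)[(24) + (4) + (-4) + (0) + (0) + (0)] = 24/12 = 2
  <chi_rho, chi_6> = (1/12)[1*(12)*conj(2) + 1*(-2)*conj(2) + 2*(-2)*conj(-1) + 2*(0)*conj(-1) + 3*(-2)*conj(0) + 3*(0)*conj(0)]
      = (1/12)[(24) + (-4) + (4) + (0) + (0) + (0)] = 24/12 = 2
Dimension check: dim(rho) = sum (mult * dim) = 0*1 + 1*1 + 1*1 + 2*1 + 2*2 + 2*2 = 12 = chi_rho(e) = 12.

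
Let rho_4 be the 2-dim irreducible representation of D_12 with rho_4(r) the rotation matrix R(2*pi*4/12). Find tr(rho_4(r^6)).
chi_{rho_4}(r^6) = 2*cos(2*pi*4*6/12) = 2

Why: rho_4(r^6) is rotation by angle 2*pi*4*6/12, whose trace is 2*cos(2*pi*4*6/12) = 2.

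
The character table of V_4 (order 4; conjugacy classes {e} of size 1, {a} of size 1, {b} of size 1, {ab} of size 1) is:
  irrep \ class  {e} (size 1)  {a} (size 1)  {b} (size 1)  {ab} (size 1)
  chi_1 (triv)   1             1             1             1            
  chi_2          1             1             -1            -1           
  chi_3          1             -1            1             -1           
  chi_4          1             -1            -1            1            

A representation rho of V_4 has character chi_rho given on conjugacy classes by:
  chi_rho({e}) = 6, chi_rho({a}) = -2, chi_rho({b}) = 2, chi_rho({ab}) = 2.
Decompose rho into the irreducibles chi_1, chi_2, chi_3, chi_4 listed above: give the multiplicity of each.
Multiplicities: chi_1: 2, chi_2: 0, chi_3: 2, chi_4: 2.

Proof sketch: Use <chi_rho, chi> = (1/|G|) sum_C |C| * chi_rho(C) * conj(chi(C)) with |G| = 4 for each irreducible chi in the table:
  <chi_rho, chi_1> = (1/4)[1*(6)*conj(1) + 1*(-2)*conj(1) + 1*(2)*conj(1) + 1*(2)*conj(1)]
      = (1/4)[(6) + (-2) + (2) + (2)] = 8/4 = 2
  <chi_rho, chi_2> = (1/4)[1*(6)*conj(1) + 1*(-2)*conj(1) + 1*(2)*conj(-1) + 1*(2)*conj(-1)]
      = (1/4)[(6) + (-2) + (-2) + (-2)] = 0/4 = 0
  <chi_rho, chi_3> = (1/4)[1*(6)*conj(1) + 1*(-2)*conj(-1) + 1*(2)*conj(1) + 1*(2)*conj(-1)]
      = (1/4)[(6) + (2) + (2) + (-2)] = 8/4 = 2
  <chi_rho, chi_4> = (1/4)[1*(6)*conj(1) + 1*(-2)*conj(-1) + 1*(2)*conj(-1) + 1*(2)*conj(1)]
      = (1/4)[(6) + (2) + (-2) + (2)] = 8/4 = 2
Dimension check: dim(rho) = sum (mult * dim) = 2*1 + 0*1 + 2*1 + 2*1 = 6 = chi_rho(e) = 6.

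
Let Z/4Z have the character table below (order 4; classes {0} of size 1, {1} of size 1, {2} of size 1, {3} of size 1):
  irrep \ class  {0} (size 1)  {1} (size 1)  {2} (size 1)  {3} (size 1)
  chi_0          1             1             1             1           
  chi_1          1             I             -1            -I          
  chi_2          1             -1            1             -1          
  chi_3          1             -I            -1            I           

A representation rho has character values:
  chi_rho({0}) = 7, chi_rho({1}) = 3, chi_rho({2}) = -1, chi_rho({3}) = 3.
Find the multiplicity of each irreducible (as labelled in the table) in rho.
Multiplicities: chi_0: 3, chi_1: 2, chi_2: 0, chi_3: 2.

Solution. Use <chi_rho, chi> = (1/|G|) sum_C |C| * chi_rho(C) * conj(chi(C)) with |G| = 4 for each irreducible chi in the table:
  <chi_rho, chi_0> = (1/4)[1*(7)*conj(1) + 1*(3)*conj(1) + 1*(-1)*conj(1) + 1*(3)*conj(1)]
      = (1/4)[(7) + (3) + (-1) + (3)] = 12/4 = 3
  <chi_rho, chi_1> = (1/4)[1*(7)*conj(1) + 1*(3)*conj(I) + 1*(-1)*conj(-1) + 1*(3)*conj(-I)]
      = (1/4)[(7) + (-3*I) + (1) + (3*I)] = 8/4 = 2
  <chi_rho, chi_2> = (1/4)[1*(7)*conj(1) + 1*(3)*conj(-1) + 1*(-1)*conj(1) + 1*(3)*conj(-1)]
      = (1/4)[(7) + (-3) + (-1) + (-3)] = 0/4 = 0
  <chi_rho, chi_3> = (1/4)[1*(7)*conj(1) + 1*(3)*conj(-I) + 1*(-1)*conj(-1) + 1*(3)*conj(I)]
      = (1/4)[(7) + (3*I) + (1) + (-3*I)] = 8/4 = 2
(Exp terms are combined using exp(i*s)*conj(exp(i*t)) = exp(i*(s-t)), and sums of them are collapsed using the identity that for every m > 1 the m distinct m-th roots of unity sum to 0, e.g. 1 + exp(2*I*pi/3) + exp(-2*I*pi/3) = 0.)
Dimension check: dim(rho) = sum (mult * dim) = 3*1 + 2*1 + 0*1 + 2*1 = 7 = chi_rho(e) = 7.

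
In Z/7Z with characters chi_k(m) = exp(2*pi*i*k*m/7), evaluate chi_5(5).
chi_5(5) = zeta_7^25 = exp(-6*I*pi/7)

Why: chi_5(5) = zeta_7^(5*5) = zeta_7^25. Since zeta_7^7 = 1, this equals zeta_7^4 = exp(2*pi*i*4/7) = exp(-6*I*pi/7).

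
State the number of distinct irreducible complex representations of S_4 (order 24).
5

Reasoning: The number of irreducible complex representations of a finite group equals its number of conjugacy classes. Conjugacy classes in S_4 correspond to cycle types, i.e. partitions of 4; there are p(4) = 5 of them, so S_4 (order 24) has exactly 5 irreducible complex representations.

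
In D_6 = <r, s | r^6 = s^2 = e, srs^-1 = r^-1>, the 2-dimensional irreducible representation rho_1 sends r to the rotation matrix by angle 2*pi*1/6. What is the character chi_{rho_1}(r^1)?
chi_{rho_1}(r^1) = 2*cos(2*pi*1*1/6) = 1

Solution. rho_1(r^1) is rotation by angle 2*pi*1*1/6, whose trace is 2*cos(2*pi*1*1/6) = 1.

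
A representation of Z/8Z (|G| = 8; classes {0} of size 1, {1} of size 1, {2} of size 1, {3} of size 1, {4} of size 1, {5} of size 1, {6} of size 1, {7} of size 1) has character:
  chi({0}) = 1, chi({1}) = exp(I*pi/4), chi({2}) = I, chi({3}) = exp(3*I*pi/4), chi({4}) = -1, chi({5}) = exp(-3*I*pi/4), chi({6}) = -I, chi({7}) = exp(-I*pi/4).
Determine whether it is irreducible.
Irreducible: <chi, chi> = 1.

Working: <chi, chi> = (1/|G|) sum_C |C| * |chi(C)|^2 = (1/8)[1*|1|^2 + 1*|exp(I*pi/4)|^2 + 1*|I|^2 + 1*|exp(3*I*pi/4)|^2 + 1*|-1|^2 + 1*|exp(-3*I*pi/4)|^2 + 1*|-I|^2 + 1*|exp(-I*pi/4)|^2]
  = (1/8)[(1) + (1) + (1) + (1) + (1) + (1) + (1) + (1)] = 8/8 = 1.
(Exp terms are combined using exp(i*s)*conj(exp(i*t)) = exp(i*(s-t)), and sums of them are collapsed using the identity that for every m > 1 the m distinct m-th roots of unity sum to 0, e.g. 1 + exp(2*I*pi/3) + exp(-2*I*pi/3) = 0.)
A character is irreducible iff <chi, chi> = 1, so this representation is irreducible.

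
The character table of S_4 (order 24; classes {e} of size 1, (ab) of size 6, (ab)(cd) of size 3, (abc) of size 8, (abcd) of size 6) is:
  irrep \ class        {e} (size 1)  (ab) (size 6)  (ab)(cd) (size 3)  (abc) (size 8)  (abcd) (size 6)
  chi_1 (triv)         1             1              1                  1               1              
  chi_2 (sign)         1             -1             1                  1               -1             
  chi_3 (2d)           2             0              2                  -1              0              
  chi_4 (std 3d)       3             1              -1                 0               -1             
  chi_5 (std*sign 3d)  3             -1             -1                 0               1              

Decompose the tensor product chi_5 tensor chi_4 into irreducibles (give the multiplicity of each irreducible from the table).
chi_5 tensor chi_4 = chi_2 + chi_3 + chi_4 + chi_5 (all other irreducibles have multiplicity 0).

Justification: The character of a tensor product is the pointwise product (chi_5 * chi_4)(C) = chi_5(C) * chi_4(C):
  {e}: (3)*(3), (ab): (-1)*(1), (ab)(cd): (-1)*(-1), (abc): (0)*(0), (abcd): (1)*(-1)
so (chi_5 * chi_4) takes values
  {e} -> 9, (ab) -> -1, (ab)(cd) -> 1, (abc) -> 0, (abcd) -> -1.
Now take the inner product of this character with each irreducible chi from the table, <chi_5*chi_4, chi> = (1/24) sum_C |C| (chi_5*chi_4)(C) conj(chi(C)):
  <chi_5*chi_4, chi_1> = (1/24)[1*(9)*conj(1) + 6*(-1)*conj(1) + 3*(1)*conj(1) + 8*(0)*conj(1) + 6*(-1)*conj(1)]
      = (1/24)[(9) + (-6) + (3) + (0) + (-6)] = 0/24 = 0
  <chi_5*chi_4, chi_2> = (1/24)[1*(9)*conj(1) + 6*(-1)*conj(-1) + 3*(1)*conj(1) + 8*(0)*conj(1) + 6*(-1)*conj(-1)]
      = (1/24)[(9) + (6) + (3) + (0) + (6)] = 24/24 = 1
  <chi_5*chi_4, chi_3> = (1/24)[1*(9)*conj(2) + 6*(-1)*conj(0) + 3*(1)*conj(2) + 8*(0)*conj(-1) + 6*(-1)*conj(0)]
      = (1/24)[(18) + (0) + (6) + (0) + (0)] = 24/24 = 1
  <chi_5*chi_4, chi_4> = (1/24)[1*(9)*conj(3) + 6*(-1)*conj(1) + 3*(1)*conj(-1) + 8*(0)*conj(0) + 6*(-1)*conj(-1)]
      = (1/24)[(27) + (-6) + (-3) + (0) + (6)] = 24/24 = 1
  <chi_5*chi_4, chi_5> = (1/24)[1*(9)*conj(3) + 6*(-1)*conj(-1) + 3*(1)*conj(-1) + 8*(0)*conj(0) + 6*(-1)*conj(1)]
      = (1/24)[(27) + (6) + (-3) + (0) + (-6)] = 24/24 = 1
Hence the multiplicities are chi_2: 1, chi_3: 1, chi_4: 1, chi_5: 1. Dimension check: dim(chi_5)*dim(chi_4) = 3*3 = 9 and sum (mult * dim) = 1*1 + 1*2 + 1*3 + 1*3 = 9.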